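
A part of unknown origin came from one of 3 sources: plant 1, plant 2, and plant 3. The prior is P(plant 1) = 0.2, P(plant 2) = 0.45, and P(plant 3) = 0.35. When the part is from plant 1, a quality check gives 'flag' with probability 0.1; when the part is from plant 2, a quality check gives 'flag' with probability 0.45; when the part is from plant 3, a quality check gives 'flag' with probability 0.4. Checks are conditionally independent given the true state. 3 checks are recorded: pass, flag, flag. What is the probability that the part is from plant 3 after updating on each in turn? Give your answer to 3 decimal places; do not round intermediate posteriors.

Each posterior becomes the prior for the next update.
After 'pass': normaliser = 0.9·0.2000 + 0.55·0.4500 + 0.6·0.3500; P(plant 1) ≈ 0.2824, P(plant 2) ≈ 0.3882, P(plant 3) ≈ 0.3294
After 'flag': normaliser = 0.1·0.2824 + 0.45·0.3882 + 0.4·0.3294; P(plant 1) ≈ 0.0844, P(plant 2) ≈ 0.5220, P(plant 3) ≈ 0.3937
After 'flag': normaliser = 0.1·0.0844 + 0.45·0.5220 + 0.4·0.3937; P(plant 1) ≈ 0.0210, P(plant 2) ≈ 0.5861, P(plant 3) ≈ 0.3929

0.393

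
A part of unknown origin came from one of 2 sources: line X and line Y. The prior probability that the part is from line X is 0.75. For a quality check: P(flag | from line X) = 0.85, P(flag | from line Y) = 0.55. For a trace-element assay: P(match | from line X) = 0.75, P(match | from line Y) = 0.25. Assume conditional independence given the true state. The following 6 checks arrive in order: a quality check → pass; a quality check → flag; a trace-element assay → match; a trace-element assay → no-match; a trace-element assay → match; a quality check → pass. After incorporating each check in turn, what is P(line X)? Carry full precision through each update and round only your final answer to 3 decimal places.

0.607

After a quality check='pass': P(line X) = 0.15·0.7500 / (0.15·0.7500 + 0.45·0.2500) ≈ 0.5000
After a quality check='flag': P(line X) = 0.85·0.5000 / (0.85·0.5000 + 0.55·0.5000) ≈ 0.6071
After a trace-element assay='match': P(line X) = 0.75·0.6071 / (0.75·0.6071 + 0.25·0.3929) ≈ 0.8226
After a trace-element assay='no-match': P(line X) = 0.25·0.8226 / (0.25·0.8226 + 0.75·0.1774) ≈ 0.6071
After a trace-element assay='match': P(line X) = 0.75·0.6071 / (0.75·0.6071 + 0.25·0.3929) ≈ 0.8226
After a quality check='pass': P(line X) = 0.15·0.8226 / (0.15·0.8226 + 0.45·0.1774) ≈ 0.6071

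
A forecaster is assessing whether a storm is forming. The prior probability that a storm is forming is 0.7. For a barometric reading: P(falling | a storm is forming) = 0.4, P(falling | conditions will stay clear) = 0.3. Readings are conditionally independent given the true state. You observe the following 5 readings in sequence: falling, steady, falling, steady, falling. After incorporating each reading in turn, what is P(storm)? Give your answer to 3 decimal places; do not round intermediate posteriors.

After 'falling': P(storm) = 0.4·0.7000 / (0.4·0.7000 + 0.3·0.3000) ≈ 0.7568
After 'steady': P(storm) = 0.6·0.7568 / (0.6·0.7568 + 0.7·0.2432) ≈ 0.7273
After 'falling': P(storm) = 0.4·0.7273 / (0.4·0.7273 + 0.3·0.2727) ≈ 0.7805
After 'steady': P(storm) = 0.6·0.7805 / (0.6·0.7805 + 0.7·0.2195) ≈ 0.7529
After 'falling': P(storm) = 0.4·0.7529 / (0.4·0.7529 + 0.3·0.2471) ≈ 0.8025

0.803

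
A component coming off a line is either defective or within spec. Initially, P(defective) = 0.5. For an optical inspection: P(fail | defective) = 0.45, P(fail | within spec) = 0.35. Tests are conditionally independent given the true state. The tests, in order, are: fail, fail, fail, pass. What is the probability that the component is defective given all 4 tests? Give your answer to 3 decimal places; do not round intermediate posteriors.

0.643

After 'fail': P(defective) = 0.45·0.5000 / (0.45·0.5000 + 0.35·0.5000) ≈ 0.5625
After 'fail': P(defective) = 0.45·0.5625 / (0.45·0.5625 + 0.35·0.4375) ≈ 0.6231
After 'fail': P(defective) = 0.45·0.6231 / (0.45·0.6231 + 0.35·0.3769) ≈ 0.6800
After 'pass': P(defective) = 0.55·0.6800 / (0.55·0.6800 + 0.65·0.3200) ≈ 0.6427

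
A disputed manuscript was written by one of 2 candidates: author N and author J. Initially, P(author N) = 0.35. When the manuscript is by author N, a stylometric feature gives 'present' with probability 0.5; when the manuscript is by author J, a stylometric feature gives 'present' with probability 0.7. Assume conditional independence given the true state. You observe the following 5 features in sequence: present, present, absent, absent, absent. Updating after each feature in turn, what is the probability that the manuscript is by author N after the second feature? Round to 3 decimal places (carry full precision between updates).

0.216

Apply Bayes' rule sequentially, carrying P(author N) forward.
After 'present': P(author N) = 0.5·0.3500 / (0.5·0.3500 + 0.7·0.6500) ≈ 0.2778
After 'present': P(author N) = 0.5·0.2778 / (0.5·0.2778 + 0.7·0.7222) ≈ 0.2155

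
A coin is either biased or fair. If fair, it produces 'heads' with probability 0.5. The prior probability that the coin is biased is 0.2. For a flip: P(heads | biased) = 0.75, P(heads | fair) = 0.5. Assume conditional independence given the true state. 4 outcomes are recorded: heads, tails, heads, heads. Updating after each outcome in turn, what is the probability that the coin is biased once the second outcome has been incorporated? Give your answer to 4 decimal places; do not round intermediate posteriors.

After 'heads': P(biased) = 0.75·0.2000 / (0.75·0.2000 + 0.5·0.8000) ≈ 0.2727
After 'tails': P(biased) = 0.25·0.2727 / (0.25·0.2727 + 0.5·0.7273) ≈ 0.1579

0.1579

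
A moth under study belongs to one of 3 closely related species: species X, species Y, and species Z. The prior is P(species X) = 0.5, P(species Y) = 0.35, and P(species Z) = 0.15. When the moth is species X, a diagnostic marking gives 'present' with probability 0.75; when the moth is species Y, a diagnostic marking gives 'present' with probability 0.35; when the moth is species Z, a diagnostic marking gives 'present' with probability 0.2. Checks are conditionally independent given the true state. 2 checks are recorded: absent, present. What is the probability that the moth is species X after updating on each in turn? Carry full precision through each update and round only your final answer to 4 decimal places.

After 'absent': normaliser = 0.25·0.5000 + 0.65·0.3500 + 0.8·0.1500; P(species X) ≈ 0.2646, P(species Y) ≈ 0.4815, P(species Z) ≈ 0.2540
After 'present': normaliser = 0.75·0.2646 + 0.35·0.4815 + 0.2·0.2540; P(species X) ≈ 0.4750, P(species Y) ≈ 0.4034, P(species Z) ≈ 0.1216

0.4750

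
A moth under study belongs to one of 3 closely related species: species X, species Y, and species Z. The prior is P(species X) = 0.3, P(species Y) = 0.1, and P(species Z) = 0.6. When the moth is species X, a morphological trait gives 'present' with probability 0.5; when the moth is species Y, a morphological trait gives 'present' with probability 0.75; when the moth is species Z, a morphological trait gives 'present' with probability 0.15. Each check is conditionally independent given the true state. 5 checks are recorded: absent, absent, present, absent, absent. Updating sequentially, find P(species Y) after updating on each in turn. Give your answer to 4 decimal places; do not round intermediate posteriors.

0.0052

Each posterior becomes the prior for the next update.
After 'absent': normaliser = 0.5·0.3000 + 0.25·0.1000 + 0.85·0.6000; P(species X) ≈ 0.2190, P(species Y) ≈ 0.0365, P(species Z) ≈ 0.7445
After 'absent': normaliser = 0.5·0.2190 + 0.25·0.0365 + 0.85·0.7445; P(species X) ≈ 0.1457, P(species Y) ≈ 0.0121, P(species Z) ≈ 0.8422
After 'present': normaliser = 0.5·0.1457 + 0.75·0.0121 + 0.15·0.8422; P(species X) ≈ 0.3498, P(species Y) ≈ 0.0437, P(species Z) ≈ 0.6065
After 'absent': normaliser = 0.5·0.3498 + 0.25·0.0437 + 0.85·0.6065; P(species X) ≈ 0.2494, P(species Y) ≈ 0.0156, P(species Z) ≈ 0.7351
After 'absent': normaliser = 0.5·0.2494 + 0.25·0.0156 + 0.85·0.7351; P(species X) ≈ 0.1655, P(species Y) ≈ 0.0052, P(species Z) ≈ 0.8293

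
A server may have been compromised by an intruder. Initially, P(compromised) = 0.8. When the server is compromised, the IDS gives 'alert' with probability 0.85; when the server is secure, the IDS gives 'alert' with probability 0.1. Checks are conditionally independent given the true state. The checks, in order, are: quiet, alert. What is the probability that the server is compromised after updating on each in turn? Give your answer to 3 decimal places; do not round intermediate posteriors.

After 'quiet': P(compromised) = 0.15·0.8000 / (0.15·0.8000 + 0.9·0.2000) ≈ 0.4000
After 'alert': P(compromised) = 0.85·0.4000 / (0.85·0.4000 + 0.1·0.6000) ≈ 0.8500

0.850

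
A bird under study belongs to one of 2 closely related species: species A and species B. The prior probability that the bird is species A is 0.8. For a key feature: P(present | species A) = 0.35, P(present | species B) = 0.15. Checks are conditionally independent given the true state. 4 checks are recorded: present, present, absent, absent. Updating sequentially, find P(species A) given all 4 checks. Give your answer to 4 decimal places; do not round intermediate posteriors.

After 'present': P(species A) = 0.35·0.8000 / (0.35·0.8000 + 0.15·0.2000) ≈ 0.9032
After 'present': P(species A) = 0.35·0.9032 / (0.35·0.9032 + 0.15·0.0968) ≈ 0.9561
After 'absent': P(species A) = 0.65·0.9561 / (0.65·0.9561 + 0.85·0.0439) ≈ 0.9434
After 'absent': P(species A) = 0.65·0.9434 / (0.65·0.9434 + 0.85·0.0566) ≈ 0.9272

0.9272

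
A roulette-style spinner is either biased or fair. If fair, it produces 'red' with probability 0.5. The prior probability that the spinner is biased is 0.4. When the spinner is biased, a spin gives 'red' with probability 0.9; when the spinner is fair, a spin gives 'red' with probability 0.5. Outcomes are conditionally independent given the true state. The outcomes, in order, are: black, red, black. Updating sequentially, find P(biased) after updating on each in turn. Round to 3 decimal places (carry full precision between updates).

0.046

After 'black': P(biased) = 0.1·0.4000 / (0.1·0.4000 + 0.5·0.6000) ≈ 0.1176
After 'red': P(biased) = 0.9·0.1176 / (0.9·0.1176 + 0.5·0.8824) ≈ 0.1935
After 'black': P(biased) = 0.1·0.1935 / (0.1·0.1935 + 0.5·0.8065) ≈ 0.0458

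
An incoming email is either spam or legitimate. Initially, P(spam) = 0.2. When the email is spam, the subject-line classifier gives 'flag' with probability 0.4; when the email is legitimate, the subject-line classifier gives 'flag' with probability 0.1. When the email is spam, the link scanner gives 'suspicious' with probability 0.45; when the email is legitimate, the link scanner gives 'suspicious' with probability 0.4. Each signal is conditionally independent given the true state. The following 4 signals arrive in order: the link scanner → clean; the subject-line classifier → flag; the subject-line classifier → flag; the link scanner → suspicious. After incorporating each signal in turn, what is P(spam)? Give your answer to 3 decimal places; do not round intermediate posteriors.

After the link scanner='clean': P(spam) = 0.55·0.2000 / (0.55·0.2000 + 0.6·0.8000) ≈ 0.1864
After the subject-line classifier='flag': P(spam) = 0.4·0.1864 / (0.4·0.1864 + 0.1·0.8136) ≈ 0.4783
After the subject-line classifier='flag': P(spam) = 0.4·0.4783 / (0.4·0.4783 + 0.1·0.5217) ≈ 0.7857
After the link scanner='suspicious': P(spam) = 0.45·0.7857 / (0.45·0.7857 + 0.4·0.2143) ≈ 0.8049

0.805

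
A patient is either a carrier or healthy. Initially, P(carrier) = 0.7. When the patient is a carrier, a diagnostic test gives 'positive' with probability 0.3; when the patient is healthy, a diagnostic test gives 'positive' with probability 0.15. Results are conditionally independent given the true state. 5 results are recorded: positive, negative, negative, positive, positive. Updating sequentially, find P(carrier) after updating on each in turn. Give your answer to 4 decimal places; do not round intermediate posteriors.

After 'positive': P(carrier) = 0.3·0.7000 / (0.3·0.7000 + 0.15·0.3000) ≈ 0.8235
After 'negative': P(carrier) = 0.7·0.8235 / (0.7·0.8235 + 0.85·0.1765) ≈ 0.7935
After 'negative': P(carrier) = 0.7·0.7935 / (0.7·0.7935 + 0.85·0.2065) ≈ 0.7599
After 'positive': P(carrier) = 0.3·0.7599 / (0.3·0.7599 + 0.15·0.2401) ≈ 0.8636
After 'positive': P(carrier) = 0.3·0.8636 / (0.3·0.8636 + 0.15·0.1364) ≈ 0.9268

0.9268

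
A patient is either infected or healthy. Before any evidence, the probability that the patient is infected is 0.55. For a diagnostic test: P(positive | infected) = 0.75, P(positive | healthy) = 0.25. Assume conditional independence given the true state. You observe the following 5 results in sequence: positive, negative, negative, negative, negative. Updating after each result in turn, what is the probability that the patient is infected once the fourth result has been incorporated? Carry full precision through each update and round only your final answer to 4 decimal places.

0.1196

After 'positive': P(infected) = 0.75·0.5500 / (0.75·0.5500 + 0.25·0.4500) ≈ 0.7857
After 'negative': P(infected) = 0.25·0.7857 / (0.25·0.7857 + 0.75·0.2143) ≈ 0.5500
After 'negative': P(infected) = 0.25·0.5500 / (0.25·0.5500 + 0.75·0.4500) ≈ 0.2895
After 'negative': P(infected) = 0.25·0.2895 / (0.25·0.2895 + 0.75·0.7105) ≈ 0.1196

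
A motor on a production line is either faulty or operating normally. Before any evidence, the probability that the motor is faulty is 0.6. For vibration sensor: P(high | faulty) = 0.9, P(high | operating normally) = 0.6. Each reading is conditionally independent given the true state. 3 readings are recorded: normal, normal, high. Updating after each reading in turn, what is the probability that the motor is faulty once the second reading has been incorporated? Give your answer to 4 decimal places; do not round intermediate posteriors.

After 'normal': P(faulty) = 0.1·0.6000 / (0.1·0.6000 + 0.4·0.4000) ≈ 0.2727
After 'normal': P(faulty) = 0.1·0.2727 / (0.1·0.2727 + 0.4·0.7273) ≈ 0.0857

0.0857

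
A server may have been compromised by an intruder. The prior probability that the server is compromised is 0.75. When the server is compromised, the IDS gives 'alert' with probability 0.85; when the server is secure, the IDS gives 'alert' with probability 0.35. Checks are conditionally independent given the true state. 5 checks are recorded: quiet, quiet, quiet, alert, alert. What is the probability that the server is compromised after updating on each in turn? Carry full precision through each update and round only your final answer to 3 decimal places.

0.179

After 'quiet': P(compromised) = 0.15·0.7500 / (0.15·0.7500 + 0.65·0.2500) ≈ 0.4091
After 'quiet': P(compromised) = 0.15·0.4091 / (0.15·0.4091 + 0.65·0.5909) ≈ 0.1378
After 'quiet': P(compromised) = 0.15·0.1378 / (0.15·0.1378 + 0.65·0.8622) ≈ 0.0356
After 'alert': P(compromised) = 0.85·0.0356 / (0.85·0.0356 + 0.35·0.9644) ≈ 0.0822
After 'alert': P(compromised) = 0.85·0.0822 / (0.85·0.0822 + 0.35·0.9178) ≈ 0.1786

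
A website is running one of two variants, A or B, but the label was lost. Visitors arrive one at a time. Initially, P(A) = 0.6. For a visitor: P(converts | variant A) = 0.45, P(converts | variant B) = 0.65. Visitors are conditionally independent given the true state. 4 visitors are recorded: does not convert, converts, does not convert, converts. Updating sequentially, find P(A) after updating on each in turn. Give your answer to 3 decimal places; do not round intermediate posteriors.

0.640

After 'does not convert': P(A) = 0.55·0.6000 / (0.55·0.6000 + 0.35·0.4000) ≈ 0.7021
After 'converts': P(A) = 0.45·0.7021 / (0.45·0.7021 + 0.65·0.2979) ≈ 0.6200
After 'does not convert': P(A) = 0.55·0.6200 / (0.55·0.6200 + 0.35·0.3800) ≈ 0.7194
After 'converts': P(A) = 0.45·0.7194 / (0.45·0.7194 + 0.65·0.2806) ≈ 0.6397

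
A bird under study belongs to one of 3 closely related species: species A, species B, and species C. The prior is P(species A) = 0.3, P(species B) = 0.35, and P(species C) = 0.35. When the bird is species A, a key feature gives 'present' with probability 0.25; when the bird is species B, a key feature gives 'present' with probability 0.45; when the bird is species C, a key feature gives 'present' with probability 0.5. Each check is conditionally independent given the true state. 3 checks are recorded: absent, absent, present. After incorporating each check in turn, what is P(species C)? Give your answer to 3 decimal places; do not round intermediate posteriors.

After 'absent': normaliser = 0.75·0.3000 + 0.55·0.3500 + 0.5·0.3500; P(species A) ≈ 0.3797, P(species B) ≈ 0.3249, P(species C) ≈ 0.2954
After 'absent': normaliser = 0.75·0.3797 + 0.55·0.3249 + 0.5·0.2954; P(species A) ≈ 0.4660, P(species B) ≈ 0.2924, P(species C) ≈ 0.2416
After 'present': normaliser = 0.25·0.4660 + 0.45·0.2924 + 0.5·0.2416; P(species A) ≈ 0.3158, P(species B) ≈ 0.3567, P(species C) ≈ 0.3275

0.328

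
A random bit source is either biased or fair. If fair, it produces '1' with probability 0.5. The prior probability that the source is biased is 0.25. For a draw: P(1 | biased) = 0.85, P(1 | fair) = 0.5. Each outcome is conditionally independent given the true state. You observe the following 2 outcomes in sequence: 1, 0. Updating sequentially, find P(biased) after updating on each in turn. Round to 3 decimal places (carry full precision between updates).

0.145

After '1': P(biased) = 0.85·0.2500 / (0.85·0.2500 + 0.5·0.7500) ≈ 0.3617
After '0': P(biased) = 0.15·0.3617 / (0.15·0.3617 + 0.5·0.6383) ≈ 0.1453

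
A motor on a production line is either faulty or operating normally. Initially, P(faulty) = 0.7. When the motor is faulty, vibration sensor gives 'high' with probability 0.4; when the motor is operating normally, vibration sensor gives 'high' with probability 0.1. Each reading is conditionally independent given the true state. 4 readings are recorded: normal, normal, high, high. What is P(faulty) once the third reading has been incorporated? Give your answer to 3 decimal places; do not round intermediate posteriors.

0.806

After 'normal': P(faulty) = 0.6·0.7000 / (0.6·0.7000 + 0.9·0.3000) ≈ 0.6087
After 'normal': P(faulty) = 0.6·0.6087 / (0.6·0.6087 + 0.9·0.3913) ≈ 0.5091
After 'high': P(faulty) = 0.4·0.5091 / (0.4·0.5091 + 0.1·0.4909) ≈ 0.8058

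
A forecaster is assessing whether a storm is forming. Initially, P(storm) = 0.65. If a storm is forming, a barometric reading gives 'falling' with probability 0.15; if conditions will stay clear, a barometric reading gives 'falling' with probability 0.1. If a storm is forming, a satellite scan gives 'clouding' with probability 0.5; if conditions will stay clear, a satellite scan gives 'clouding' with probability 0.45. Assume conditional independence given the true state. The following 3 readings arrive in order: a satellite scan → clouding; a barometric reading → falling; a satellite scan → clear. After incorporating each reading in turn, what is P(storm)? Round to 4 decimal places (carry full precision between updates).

After a satellite scan='clouding': P(storm) = 0.5·0.6500 / (0.5·0.6500 + 0.45·0.3500) ≈ 0.6736
After a barometric reading='falling': P(storm) = 0.15·0.6736 / (0.15·0.6736 + 0.1·0.3264) ≈ 0.7558
After a satellite scan='clear': P(storm) = 0.5·0.7558 / (0.5·0.7558 + 0.55·0.2442) ≈ 0.7378

0.7378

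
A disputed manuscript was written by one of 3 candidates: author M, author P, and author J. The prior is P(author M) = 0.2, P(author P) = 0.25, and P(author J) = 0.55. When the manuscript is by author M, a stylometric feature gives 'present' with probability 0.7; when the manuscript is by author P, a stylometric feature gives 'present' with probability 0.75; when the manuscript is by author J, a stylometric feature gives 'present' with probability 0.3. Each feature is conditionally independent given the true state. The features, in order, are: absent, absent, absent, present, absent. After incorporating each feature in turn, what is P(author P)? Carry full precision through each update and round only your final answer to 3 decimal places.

After 'absent': normaliser = 0.3·0.2000 + 0.25·0.2500 + 0.7·0.5500; P(author M) ≈ 0.1182, P(author P) ≈ 0.1232, P(author J) ≈ 0.7586
After 'absent': normaliser = 0.3·0.1182 + 0.25·0.1232 + 0.7·0.7586; P(author M) ≈ 0.0594, P(author P) ≈ 0.0515, P(author J) ≈ 0.8891
After 'absent': normaliser = 0.3·0.0594 + 0.25·0.0515 + 0.7·0.8891; P(author M) ≈ 0.0273, P(author P) ≈ 0.0197, P(author J) ≈ 0.9530
After 'present': normaliser = 0.7·0.0273 + 0.75·0.0197 + 0.3·0.9530; P(author M) ≈ 0.0597, P(author P) ≈ 0.0463, P(author J) ≈ 0.8940
After 'absent': normaliser = 0.3·0.0597 + 0.25·0.0463 + 0.7·0.8940; P(author M) ≈ 0.0273, P(author P) ≈ 0.0177, P(author J) ≈ 0.9550

0.018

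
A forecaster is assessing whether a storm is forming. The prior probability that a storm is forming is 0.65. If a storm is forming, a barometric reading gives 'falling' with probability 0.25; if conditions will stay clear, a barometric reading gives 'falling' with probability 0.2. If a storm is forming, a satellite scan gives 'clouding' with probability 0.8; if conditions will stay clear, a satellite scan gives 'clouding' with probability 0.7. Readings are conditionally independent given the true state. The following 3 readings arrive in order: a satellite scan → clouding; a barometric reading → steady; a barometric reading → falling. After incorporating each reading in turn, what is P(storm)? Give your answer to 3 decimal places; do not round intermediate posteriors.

0.713

Apply Bayes' rule sequentially, carrying P(storm) forward.
After a satellite scan='clouding': P(storm) = 0.8·0.6500 / (0.8·0.6500 + 0.7·0.3500) ≈ 0.6797
After a barometric reading='steady': P(storm) = 0.75·0.6797 / (0.75·0.6797 + 0.8·0.3203) ≈ 0.6655
After a barometric reading='falling': P(storm) = 0.25·0.6655 / (0.25·0.6655 + 0.2·0.3345) ≈ 0.7132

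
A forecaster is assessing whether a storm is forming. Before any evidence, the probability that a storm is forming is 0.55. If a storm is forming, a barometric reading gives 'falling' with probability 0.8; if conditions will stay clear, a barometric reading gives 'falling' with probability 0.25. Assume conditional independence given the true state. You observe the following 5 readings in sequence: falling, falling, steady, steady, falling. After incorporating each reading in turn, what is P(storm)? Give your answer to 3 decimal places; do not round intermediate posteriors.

After 'falling': P(storm) = 0.8·0.5500 / (0.8·0.5500 + 0.25·0.4500) ≈ 0.7964
After 'falling': P(storm) = 0.8·0.7964 / (0.8·0.7964 + 0.25·0.2036) ≈ 0.9260
After 'steady': P(storm) = 0.2·0.9260 / (0.2·0.9260 + 0.75·0.0740) ≈ 0.7695
After 'steady': P(storm) = 0.2·0.7695 / (0.2·0.7695 + 0.75·0.2305) ≈ 0.4709
After 'falling': P(storm) = 0.8·0.4709 / (0.8·0.4709 + 0.25·0.5291) ≈ 0.7401

0.740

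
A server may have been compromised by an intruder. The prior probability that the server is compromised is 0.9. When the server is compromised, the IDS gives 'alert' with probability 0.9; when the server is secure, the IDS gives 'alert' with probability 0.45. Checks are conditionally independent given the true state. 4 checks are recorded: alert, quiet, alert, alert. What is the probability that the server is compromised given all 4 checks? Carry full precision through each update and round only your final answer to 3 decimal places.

0.929

After 'alert': P(compromised) = 0.9·0.9000 / (0.9·0.9000 + 0.45·0.1000) ≈ 0.9474
After 'quiet': P(compromised) = 0.1·0.9474 / (0.1·0.9474 + 0.55·0.0526) ≈ 0.7660
After 'alert': P(compromised) = 0.9·0.7660 / (0.9·0.7660 + 0.45·0.2340) ≈ 0.8675
After 'alert': P(compromised) = 0.9·0.8675 / (0.9·0.8675 + 0.45·0.1325) ≈ 0.9290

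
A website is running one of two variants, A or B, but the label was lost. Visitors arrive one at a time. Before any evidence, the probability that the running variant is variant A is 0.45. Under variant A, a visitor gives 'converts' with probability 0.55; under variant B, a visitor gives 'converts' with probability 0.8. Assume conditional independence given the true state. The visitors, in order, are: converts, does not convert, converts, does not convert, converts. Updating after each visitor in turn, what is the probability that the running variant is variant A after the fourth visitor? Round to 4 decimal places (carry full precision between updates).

After 'converts': P(A) = 0.55·0.4500 / (0.55·0.4500 + 0.8·0.5500) ≈ 0.3600
After 'does not convert': P(A) = 0.45·0.3600 / (0.45·0.3600 + 0.2·0.6400) ≈ 0.5586
After 'converts': P(A) = 0.55·0.5586 / (0.55·0.5586 + 0.8·0.4414) ≈ 0.4653
After 'does not convert': P(A) = 0.45·0.4653 / (0.45·0.4653 + 0.2·0.5347) ≈ 0.6619

0.6619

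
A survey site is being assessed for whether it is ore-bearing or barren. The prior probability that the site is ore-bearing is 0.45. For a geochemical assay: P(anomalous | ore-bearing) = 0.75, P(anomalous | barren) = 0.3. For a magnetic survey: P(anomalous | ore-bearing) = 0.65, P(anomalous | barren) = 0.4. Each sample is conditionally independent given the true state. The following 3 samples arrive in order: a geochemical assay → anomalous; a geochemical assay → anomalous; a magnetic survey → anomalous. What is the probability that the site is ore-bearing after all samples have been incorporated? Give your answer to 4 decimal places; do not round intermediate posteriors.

0.8926

After a geochemical assay='anomalous': P(ore) = 0.75·0.4500 / (0.75·0.4500 + 0.3·0.5500) ≈ 0.6716
After a geochemical assay='anomalous': P(ore) = 0.75·0.6716 / (0.75·0.6716 + 0.3·0.3284) ≈ 0.8364
After a magnetic survey='anomalous': P(ore) = 0.65·0.8364 / (0.65·0.8364 + 0.4·0.1636) ≈ 0.8926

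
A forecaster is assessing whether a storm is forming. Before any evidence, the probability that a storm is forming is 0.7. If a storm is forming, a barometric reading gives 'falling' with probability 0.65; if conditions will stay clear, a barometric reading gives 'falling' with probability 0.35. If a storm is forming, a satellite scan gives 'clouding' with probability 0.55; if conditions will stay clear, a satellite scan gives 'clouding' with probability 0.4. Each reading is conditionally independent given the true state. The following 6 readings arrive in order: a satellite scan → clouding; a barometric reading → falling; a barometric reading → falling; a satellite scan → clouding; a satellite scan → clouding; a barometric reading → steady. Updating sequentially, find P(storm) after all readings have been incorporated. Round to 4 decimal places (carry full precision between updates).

After a satellite scan='clouding': P(storm) = 0.55·0.7000 / (0.55·0.7000 + 0.4·0.3000) ≈ 0.7624
After a barometric reading='falling': P(storm) = 0.65·0.7624 / (0.65·0.7624 + 0.35·0.2376) ≈ 0.8563
After a barometric reading='falling': P(storm) = 0.65·0.8563 / (0.65·0.8563 + 0.35·0.1437) ≈ 0.9171
After a satellite scan='clouding': P(storm) = 0.55·0.9171 / (0.55·0.9171 + 0.4·0.0829) ≈ 0.9383
After a satellite scan='clouding': P(storm) = 0.55·0.9383 / (0.55·0.9383 + 0.4·0.0617) ≈ 0.9544
After a barometric reading='steady': P(storm) = 0.35·0.9544 / (0.35·0.9544 + 0.65·0.0456) ≈ 0.9185

0.9185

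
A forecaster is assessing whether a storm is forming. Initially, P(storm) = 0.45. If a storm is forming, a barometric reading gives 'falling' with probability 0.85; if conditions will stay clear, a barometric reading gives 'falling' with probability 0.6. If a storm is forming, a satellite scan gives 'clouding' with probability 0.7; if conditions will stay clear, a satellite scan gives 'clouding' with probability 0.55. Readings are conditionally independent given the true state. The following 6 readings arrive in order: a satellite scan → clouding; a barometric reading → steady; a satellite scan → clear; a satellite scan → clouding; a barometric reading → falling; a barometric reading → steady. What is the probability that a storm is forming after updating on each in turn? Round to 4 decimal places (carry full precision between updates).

After a satellite scan='clouding': P(storm) = 0.7·0.4500 / (0.7·0.4500 + 0.55·0.5500) ≈ 0.5101
After a barometric reading='steady': P(storm) = 0.15·0.5101 / (0.15·0.5101 + 0.4·0.4899) ≈ 0.2808
After a satellite scan='clear': P(storm) = 0.3·0.2808 / (0.3·0.2808 + 0.45·0.7192) ≈ 0.2066
After a satellite scan='clouding': P(storm) = 0.7·0.2066 / (0.7·0.2066 + 0.55·0.7934) ≈ 0.2489
After a barometric reading='falling': P(storm) = 0.85·0.2489 / (0.85·0.2489 + 0.6·0.7511) ≈ 0.3194
After a barometric reading='steady': P(storm) = 0.15·0.3194 / (0.15·0.3194 + 0.4·0.6806) ≈ 0.1497

0.1497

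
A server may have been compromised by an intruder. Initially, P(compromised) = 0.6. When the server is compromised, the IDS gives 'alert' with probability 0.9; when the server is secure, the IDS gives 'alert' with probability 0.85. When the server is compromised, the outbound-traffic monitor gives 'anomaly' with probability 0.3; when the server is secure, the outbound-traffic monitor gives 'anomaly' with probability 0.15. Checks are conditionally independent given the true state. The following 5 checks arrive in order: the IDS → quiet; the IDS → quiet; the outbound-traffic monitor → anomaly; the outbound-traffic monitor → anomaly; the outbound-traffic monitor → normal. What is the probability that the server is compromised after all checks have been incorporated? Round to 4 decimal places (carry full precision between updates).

0.6871

After the IDS='quiet': P(compromised) = 0.1·0.6000 / (0.1·0.6000 + 0.15·0.4000) ≈ 0.5000
After the IDS='quiet': P(compromised) = 0.1·0.5000 / (0.1·0.5000 + 0.15·0.5000) ≈ 0.4000
After the outbound-traffic monitor='anomaly': P(compromised) = 0.3·0.4000 / (0.3·0.4000 + 0.15·0.6000) ≈ 0.5714
After the outbound-traffic monitor='anomaly': P(compromised) = 0.3·0.5714 / (0.3·0.5714 + 0.15·0.4286) ≈ 0.7273
After the outbound-traffic monitor='normal': P(compromised) = 0.7·0.7273 / (0.7·0.7273 + 0.85·0.2727) ≈ 0.6871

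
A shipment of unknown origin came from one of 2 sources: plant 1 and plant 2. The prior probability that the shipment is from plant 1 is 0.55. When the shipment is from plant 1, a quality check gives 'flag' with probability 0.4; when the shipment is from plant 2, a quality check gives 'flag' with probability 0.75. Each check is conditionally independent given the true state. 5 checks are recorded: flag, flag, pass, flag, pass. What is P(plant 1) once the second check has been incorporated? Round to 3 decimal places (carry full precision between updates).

0.258

After 'flag': P(plant 1) = 0.4·0.5500 / (0.4·0.5500 + 0.75·0.4500) ≈ 0.3946
After 'flag': P(plant 1) = 0.4·0.3946 / (0.4·0.3946 + 0.75·0.6054) ≈ 0.2580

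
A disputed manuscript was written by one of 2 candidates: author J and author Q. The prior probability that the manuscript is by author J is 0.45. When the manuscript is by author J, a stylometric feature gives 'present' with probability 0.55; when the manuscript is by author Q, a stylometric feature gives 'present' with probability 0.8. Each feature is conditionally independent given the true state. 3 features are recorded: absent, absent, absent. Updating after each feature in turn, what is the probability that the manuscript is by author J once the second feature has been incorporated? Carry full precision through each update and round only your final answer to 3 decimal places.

0.806

After 'absent': P(author J) = 0.45·0.4500 / (0.45·0.4500 + 0.2·0.5500) ≈ 0.6480
After 'absent': P(author J) = 0.45·0.6480 / (0.45·0.6480 + 0.2·0.3520) ≈ 0.8055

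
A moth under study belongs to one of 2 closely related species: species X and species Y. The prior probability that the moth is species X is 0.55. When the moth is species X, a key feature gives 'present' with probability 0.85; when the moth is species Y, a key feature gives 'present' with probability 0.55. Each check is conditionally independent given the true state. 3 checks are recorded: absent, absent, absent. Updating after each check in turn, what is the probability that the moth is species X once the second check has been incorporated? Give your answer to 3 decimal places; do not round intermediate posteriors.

0.120

Apply Bayes' rule sequentially, carrying P(species X) forward.
After 'absent': P(species X) = 0.15·0.5500 / (0.15·0.5500 + 0.45·0.4500) ≈ 0.2895
After 'absent': P(species X) = 0.15·0.2895 / (0.15·0.2895 + 0.45·0.7105) ≈ 0.1196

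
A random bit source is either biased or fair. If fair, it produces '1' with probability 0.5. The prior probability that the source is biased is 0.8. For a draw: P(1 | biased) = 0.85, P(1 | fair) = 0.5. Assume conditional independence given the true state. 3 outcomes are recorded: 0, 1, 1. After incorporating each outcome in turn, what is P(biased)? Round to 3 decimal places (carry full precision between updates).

After '0': P(biased) = 0.15·0.8000 / (0.15·0.8000 + 0.5·0.2000) ≈ 0.5455
After '1': P(biased) = 0.85·0.5455 / (0.85·0.5455 + 0.5·0.4545) ≈ 0.6711
After '1': P(biased) = 0.85·0.6711 / (0.85·0.6711 + 0.5·0.3289) ≈ 0.7762

0.776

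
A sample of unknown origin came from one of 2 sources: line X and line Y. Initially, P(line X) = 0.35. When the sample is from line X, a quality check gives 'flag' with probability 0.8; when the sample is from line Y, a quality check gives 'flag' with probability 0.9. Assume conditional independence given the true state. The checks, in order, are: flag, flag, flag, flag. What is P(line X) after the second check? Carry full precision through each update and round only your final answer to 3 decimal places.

After 'flag': P(line X) = 0.8·0.3500 / (0.8·0.3500 + 0.9·0.6500) ≈ 0.3237
After 'flag': P(line X) = 0.8·0.3237 / (0.8·0.3237 + 0.9·0.6763) ≈ 0.2985

0.298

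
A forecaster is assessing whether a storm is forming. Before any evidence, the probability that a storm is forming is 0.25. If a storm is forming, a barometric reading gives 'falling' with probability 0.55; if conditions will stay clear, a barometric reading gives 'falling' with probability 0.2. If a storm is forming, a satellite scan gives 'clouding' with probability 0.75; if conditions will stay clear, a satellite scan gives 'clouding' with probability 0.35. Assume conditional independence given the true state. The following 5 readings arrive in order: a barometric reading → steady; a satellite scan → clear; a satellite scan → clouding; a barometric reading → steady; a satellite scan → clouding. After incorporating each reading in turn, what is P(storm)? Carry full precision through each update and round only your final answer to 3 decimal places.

After a barometric reading='steady': P(storm) = 0.45·0.2500 / (0.45·0.2500 + 0.8·0.7500) ≈ 0.1579
After a satellite scan='clear': P(storm) = 0.25·0.1579 / (0.25·0.1579 + 0.65·0.8421) ≈ 0.0673
After a satellite scan='clouding': P(storm) = 0.75·0.0673 / (0.75·0.0673 + 0.35·0.9327) ≈ 0.1338
After a barometric reading='steady': P(storm) = 0.45·0.1338 / (0.45·0.1338 + 0.8·0.8662) ≈ 0.0800
After a satellite scan='clouding': P(storm) = 0.75·0.0800 / (0.75·0.0800 + 0.35·0.9200) ≈ 0.1570

0.157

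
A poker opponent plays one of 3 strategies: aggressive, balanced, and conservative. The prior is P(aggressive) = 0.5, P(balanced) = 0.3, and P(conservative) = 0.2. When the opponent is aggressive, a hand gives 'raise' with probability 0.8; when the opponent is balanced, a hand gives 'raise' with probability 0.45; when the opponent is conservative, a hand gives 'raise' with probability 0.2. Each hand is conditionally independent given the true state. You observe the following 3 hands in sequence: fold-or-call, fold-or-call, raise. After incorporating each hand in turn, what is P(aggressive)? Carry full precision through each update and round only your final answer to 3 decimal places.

0.194

After 'fold-or-call': normaliser = 0.2·0.5000 + 0.55·0.3000 + 0.8·0.2000; P(aggressive) ≈ 0.2353, P(balanced) ≈ 0.3882, P(conservative) ≈ 0.3765
After 'fold-or-call': normaliser = 0.2·0.2353 + 0.55·0.3882 + 0.8·0.3765; P(aggressive) ≈ 0.0838, P(balanced) ≈ 0.3801, P(conservative) ≈ 0.5361
After 'raise': normaliser = 0.8·0.0838 + 0.45·0.3801 + 0.2·0.5361; P(aggressive) ≈ 0.1941, P(balanced) ≈ 0.4954, P(conservative) ≈ 0.3105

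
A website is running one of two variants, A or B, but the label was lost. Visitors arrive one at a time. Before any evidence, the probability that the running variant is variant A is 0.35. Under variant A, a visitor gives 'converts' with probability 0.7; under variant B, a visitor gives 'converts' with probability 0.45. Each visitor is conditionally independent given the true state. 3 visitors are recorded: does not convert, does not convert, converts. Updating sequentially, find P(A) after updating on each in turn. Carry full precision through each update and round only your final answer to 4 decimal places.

After 'does not convert': P(A) = 0.3·0.3500 / (0.3·0.3500 + 0.55·0.6500) ≈ 0.2270
After 'does not convert': P(A) = 0.3·0.2270 / (0.3·0.2270 + 0.55·0.7730) ≈ 0.1381
After 'converts': P(A) = 0.7·0.1381 / (0.7·0.1381 + 0.45·0.8619) ≈ 0.1995

0.1995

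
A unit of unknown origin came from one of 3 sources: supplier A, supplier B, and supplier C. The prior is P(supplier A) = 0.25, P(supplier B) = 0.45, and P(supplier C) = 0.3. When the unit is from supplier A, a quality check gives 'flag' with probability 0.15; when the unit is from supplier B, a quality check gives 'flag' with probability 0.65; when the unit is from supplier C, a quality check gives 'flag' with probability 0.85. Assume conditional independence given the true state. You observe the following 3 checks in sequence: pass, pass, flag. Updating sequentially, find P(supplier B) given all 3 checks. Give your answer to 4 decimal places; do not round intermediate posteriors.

After 'pass': normaliser = 0.85·0.2500 + 0.35·0.4500 + 0.15·0.3000; P(supplier A) ≈ 0.5120, P(supplier B) ≈ 0.3795, P(supplier C) ≈ 0.1084
After 'pass': normaliser = 0.85·0.5120 + 0.35·0.3795 + 0.15·0.1084; P(supplier A) ≈ 0.7448, P(supplier B) ≈ 0.2273, P(supplier C) ≈ 0.0278
After 'flag': normaliser = 0.15·0.7448 + 0.65·0.2273 + 0.85·0.0278; P(supplier A) ≈ 0.3946, P(supplier B) ≈ 0.5218, P(supplier C) ≈ 0.0836

0.5218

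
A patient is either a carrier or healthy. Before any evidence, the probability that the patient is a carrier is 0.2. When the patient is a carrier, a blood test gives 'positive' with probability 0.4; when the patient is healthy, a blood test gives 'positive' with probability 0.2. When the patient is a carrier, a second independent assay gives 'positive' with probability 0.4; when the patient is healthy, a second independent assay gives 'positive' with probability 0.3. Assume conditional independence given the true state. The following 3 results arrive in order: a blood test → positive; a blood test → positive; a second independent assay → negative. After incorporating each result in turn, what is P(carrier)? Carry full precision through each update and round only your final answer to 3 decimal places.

0.462

Apply Bayes' rule sequentially, carrying P(carrier) forward.
After a blood test='positive': P(carrier) = 0.4·0.2000 / (0.4·0.2000 + 0.2·0.8000) ≈ 0.3333
After a blood test='positive': P(carrier) = 0.4·0.3333 / (0.4·0.3333 + 0.2·0.6667) ≈ 0.5000
After a second independent assay='negative': P(carrier) = 0.6·0.5000 / (0.6·0.5000 + 0.7·0.5000) ≈ 0.4615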